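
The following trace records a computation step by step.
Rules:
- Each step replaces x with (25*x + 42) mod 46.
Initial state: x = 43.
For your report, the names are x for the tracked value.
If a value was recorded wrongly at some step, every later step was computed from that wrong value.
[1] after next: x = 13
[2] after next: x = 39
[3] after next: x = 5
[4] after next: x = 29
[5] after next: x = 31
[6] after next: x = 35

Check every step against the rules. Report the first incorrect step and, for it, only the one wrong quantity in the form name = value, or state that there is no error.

Step 1: x = (25*43 + 42) mod 46 = 13 — in agreement.
Step 2: x = (25*13 + 42) mod 46 = 45 — the trace disagrees here.
That makes step 2 the first incorrect line — x = 45 is what it should show.

step 2, x = 45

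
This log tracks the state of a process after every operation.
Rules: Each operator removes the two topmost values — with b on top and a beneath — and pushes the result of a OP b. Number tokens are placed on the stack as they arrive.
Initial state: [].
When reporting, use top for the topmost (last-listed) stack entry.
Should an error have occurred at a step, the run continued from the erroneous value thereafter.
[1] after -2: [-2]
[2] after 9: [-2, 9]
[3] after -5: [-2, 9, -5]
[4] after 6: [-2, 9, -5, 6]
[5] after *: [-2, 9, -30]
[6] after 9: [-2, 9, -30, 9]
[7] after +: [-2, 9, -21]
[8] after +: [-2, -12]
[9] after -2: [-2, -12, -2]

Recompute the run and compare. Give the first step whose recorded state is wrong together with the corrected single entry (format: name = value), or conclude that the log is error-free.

Recomputing the run from the initial state:
step 1: [-2]
step 2: [-2, 9]
step 3: [-2, 9, -5]
step 4: [-2, 9, -5, 6]
step 5: [-2, 9, -30]
step 6: [-2, 9, -30, 9]
step 7: [-2, 9, -21]
step 8: [-2, -12]
step 9: [-2, -12, -2]
This matches the log at every step.

no error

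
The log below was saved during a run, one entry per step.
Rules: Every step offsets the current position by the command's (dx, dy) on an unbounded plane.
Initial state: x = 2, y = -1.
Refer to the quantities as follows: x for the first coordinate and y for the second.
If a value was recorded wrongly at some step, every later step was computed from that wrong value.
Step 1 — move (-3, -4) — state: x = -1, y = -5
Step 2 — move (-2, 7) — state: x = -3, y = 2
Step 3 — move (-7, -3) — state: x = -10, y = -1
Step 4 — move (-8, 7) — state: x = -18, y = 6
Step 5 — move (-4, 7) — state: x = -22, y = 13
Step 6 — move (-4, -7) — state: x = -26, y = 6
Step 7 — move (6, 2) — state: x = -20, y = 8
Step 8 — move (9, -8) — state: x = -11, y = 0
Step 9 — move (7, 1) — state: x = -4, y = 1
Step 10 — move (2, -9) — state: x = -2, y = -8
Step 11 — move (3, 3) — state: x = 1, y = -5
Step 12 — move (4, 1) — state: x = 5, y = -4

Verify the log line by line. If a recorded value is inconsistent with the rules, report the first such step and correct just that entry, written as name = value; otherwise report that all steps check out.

no error

step 1: x = 2 + (-3) = -1, y = -1 + (-4) = -5 -> consistent with the log
step 2: x = -1 + (-2) = -3, y = -5 + (7) = 2 -> confirmed correct
step 3: x = -3 + (-7) = -10, y = 2 + (-3) = -1 -> verified
step 4: x = -10 + (-8) = -18, y = -1 + (7) = 6 -> matches
step 5: x = -18 + (-4) = -22, y = 6 + (7) = 13 -> exactly as logged
step 6: x = -22 + (-4) = -26, y = 13 + (-7) = 6 -> consistent with the log
step 7: x = -26 + (6) = -20, y = 6 + (2) = 8 -> verified
step 8: x = -20 + (9) = -11, y = 8 + (-8) = 0 -> in agreement
step 9: x = -11 + (7) = -4, y = 0 + (1) = 1 -> consistent with the log
step 10: x = -4 + (2) = -2, y = 1 + (-9) = -8 -> no discrepancy
step 11: x = -2 + (3) = 1, y = -8 + (3) = -5 -> verified
step 12: x = 1 + (4) = 5, y = -5 + (1) = -4 -> exactly as logged
The recomputation confirms every line.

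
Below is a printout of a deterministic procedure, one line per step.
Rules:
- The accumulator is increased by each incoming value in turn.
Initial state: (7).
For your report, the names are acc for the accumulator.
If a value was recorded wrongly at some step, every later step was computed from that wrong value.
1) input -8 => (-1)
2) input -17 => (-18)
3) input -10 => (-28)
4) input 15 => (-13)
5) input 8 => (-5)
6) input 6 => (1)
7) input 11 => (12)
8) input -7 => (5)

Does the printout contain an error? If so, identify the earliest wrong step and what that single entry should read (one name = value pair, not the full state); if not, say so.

no error

1. acc = 7 + -8 = -1 (confirmed correct)
2. acc = -1 + -17 = -18 (exactly as logged)
3. acc = -18 + -10 = -28 (consistent with the printout)
4. acc = -28 + 15 = -13 (same as recorded)
5. acc = -13 + 8 = -5 (verified)
6. acc = -5 + 6 = 1 (consistent with the printout)
7. acc = 1 + 11 = 12 (exactly as logged)
8. acc = 12 + -7 = 5 (confirmed correct)
Every step is consistent.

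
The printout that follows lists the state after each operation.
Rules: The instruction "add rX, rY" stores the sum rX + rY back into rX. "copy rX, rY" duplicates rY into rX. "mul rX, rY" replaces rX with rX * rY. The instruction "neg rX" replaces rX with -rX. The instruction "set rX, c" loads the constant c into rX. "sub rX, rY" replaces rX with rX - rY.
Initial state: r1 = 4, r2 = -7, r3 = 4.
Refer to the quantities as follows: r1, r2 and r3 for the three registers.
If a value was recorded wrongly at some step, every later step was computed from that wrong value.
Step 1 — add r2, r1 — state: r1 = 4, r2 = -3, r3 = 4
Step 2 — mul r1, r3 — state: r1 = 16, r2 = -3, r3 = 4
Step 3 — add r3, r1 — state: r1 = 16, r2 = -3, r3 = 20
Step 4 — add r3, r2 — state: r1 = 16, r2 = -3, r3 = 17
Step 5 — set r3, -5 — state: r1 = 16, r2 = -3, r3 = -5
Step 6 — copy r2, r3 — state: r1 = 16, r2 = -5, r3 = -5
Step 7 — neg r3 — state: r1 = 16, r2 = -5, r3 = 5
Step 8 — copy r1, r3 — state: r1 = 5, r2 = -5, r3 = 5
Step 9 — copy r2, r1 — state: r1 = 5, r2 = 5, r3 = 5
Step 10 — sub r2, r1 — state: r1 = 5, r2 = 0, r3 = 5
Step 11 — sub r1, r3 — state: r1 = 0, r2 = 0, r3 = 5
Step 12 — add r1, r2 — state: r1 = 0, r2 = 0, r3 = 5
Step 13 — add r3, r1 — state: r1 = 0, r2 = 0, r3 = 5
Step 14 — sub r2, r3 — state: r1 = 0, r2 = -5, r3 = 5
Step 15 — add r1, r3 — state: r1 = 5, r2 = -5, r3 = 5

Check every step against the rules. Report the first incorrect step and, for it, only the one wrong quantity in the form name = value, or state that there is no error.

1. r2 = -7 + 4 = -3 (verified)
2. r1 = 4 * 4 = 16 (confirmed correct)
3. r3 = 4 + 16 = 20 (verified)
4. r3 = 20 + -3 = 17 (agrees with the printout)
5. r3 = -5 (agrees with the printout)
6. r2 = -5 (agrees with the printout)
7. r3 = -(-5) = 5 (checks out)
8. r1 = 5 (same as recorded)
9. r2 = 5 (same as recorded)
10. r2 = 5 - 5 = 0 (verified)
11. r1 = 5 - 5 = 0 (in agreement)
12. r1 = 0 + 0 = 0 (confirmed correct)
13. r3 = 5 + 0 = 5 (confirmed correct)
14. r2 = 0 - 5 = -5 (verified)
15. r1 = 0 + 5 = 5 (verified)
The whole run recomputes cleanly — no discrepancies.

no error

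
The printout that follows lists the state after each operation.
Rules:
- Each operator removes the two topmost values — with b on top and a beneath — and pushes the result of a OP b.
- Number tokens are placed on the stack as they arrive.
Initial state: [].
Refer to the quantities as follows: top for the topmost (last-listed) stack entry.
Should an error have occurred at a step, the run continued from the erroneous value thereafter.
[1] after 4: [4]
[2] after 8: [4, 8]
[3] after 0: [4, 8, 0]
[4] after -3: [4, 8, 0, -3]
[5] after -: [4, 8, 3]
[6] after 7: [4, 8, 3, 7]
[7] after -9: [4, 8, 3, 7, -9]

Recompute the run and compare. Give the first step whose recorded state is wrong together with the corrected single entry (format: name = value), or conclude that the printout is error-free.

Recomputing the run from the initial state:
step 1: [4]
step 2: [4, 8]
step 3: [4, 8, 0]
step 4: [4, 8, 0, -3]
step 5: [4, 8, 3]
step 6: [4, 8, 3, 7]
step 7: [4, 8, 3, 7, -9]
This matches the printout at every step.

no error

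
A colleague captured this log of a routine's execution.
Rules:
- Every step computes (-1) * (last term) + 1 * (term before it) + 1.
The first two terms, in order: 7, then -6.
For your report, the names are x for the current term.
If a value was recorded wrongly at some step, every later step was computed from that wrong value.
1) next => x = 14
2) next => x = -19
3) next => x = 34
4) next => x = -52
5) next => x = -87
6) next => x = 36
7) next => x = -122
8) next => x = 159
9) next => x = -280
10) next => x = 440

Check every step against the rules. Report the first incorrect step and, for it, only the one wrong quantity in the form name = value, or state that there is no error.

step 5, x = 87

Recomputing the run from the initial state:
step 1: x = 14
step 2: x = -19
step 3: x = 34
step 4: x = -52
step 5: x = 87
step 6: x = -138
step 7: x = 226
step 8: x = -363
step 9: x = 590
step 10: x = -952
The first disagreement with the log is at step 5, where the value should be x = 87.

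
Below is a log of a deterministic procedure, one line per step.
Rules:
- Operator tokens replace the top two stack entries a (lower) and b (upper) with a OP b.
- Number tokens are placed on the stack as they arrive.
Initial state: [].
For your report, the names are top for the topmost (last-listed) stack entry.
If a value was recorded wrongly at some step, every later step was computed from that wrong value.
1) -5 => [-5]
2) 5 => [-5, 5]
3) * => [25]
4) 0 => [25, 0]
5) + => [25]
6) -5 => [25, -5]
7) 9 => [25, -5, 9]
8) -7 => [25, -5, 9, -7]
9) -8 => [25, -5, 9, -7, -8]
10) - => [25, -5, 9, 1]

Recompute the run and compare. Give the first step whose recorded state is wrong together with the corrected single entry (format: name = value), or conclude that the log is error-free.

Step 1: push -5: top = -5 — checks out.
Step 2: push 5: top = 5 — consistent with the log.
Step 3: -5 * 5 = -25 — first mismatch against the log.
That makes step 3 the first incorrect line — top = -25 is what it should show.

step 3, top = -25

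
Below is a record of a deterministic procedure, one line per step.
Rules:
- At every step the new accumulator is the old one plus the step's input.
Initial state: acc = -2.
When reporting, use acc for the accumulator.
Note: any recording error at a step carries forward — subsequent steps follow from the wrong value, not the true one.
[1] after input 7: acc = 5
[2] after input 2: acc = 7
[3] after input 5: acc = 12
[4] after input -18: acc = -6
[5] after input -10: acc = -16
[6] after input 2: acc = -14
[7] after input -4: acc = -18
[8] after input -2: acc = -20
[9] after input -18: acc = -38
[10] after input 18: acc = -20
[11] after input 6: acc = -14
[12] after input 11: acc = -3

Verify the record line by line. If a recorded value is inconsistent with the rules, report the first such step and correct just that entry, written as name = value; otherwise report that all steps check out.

no error

Recomputing the run from the initial state:
step 1: acc = 5
step 2: acc = 7
step 3: acc = 12
step 4: acc = -6
step 5: acc = -16
step 6: acc = -14
step 7: acc = -18
step 8: acc = -20
step 9: acc = -38
step 10: acc = -20
step 11: acc = -14
step 12: acc = -3
This matches the record at every step.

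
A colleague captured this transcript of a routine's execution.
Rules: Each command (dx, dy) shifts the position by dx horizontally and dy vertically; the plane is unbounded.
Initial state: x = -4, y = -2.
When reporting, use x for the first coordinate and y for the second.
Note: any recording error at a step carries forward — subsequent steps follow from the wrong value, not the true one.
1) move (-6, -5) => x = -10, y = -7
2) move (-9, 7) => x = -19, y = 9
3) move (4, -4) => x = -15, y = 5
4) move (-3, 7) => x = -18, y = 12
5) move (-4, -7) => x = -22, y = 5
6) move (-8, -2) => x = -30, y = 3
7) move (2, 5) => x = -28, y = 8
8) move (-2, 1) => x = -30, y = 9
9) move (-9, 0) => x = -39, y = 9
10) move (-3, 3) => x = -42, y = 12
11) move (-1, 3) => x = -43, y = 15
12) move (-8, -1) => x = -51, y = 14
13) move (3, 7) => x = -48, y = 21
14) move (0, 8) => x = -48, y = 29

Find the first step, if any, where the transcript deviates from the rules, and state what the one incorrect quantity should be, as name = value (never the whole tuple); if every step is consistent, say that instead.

step 1: x = -4 + (-6) = -10, y = -2 + (-5) = -7 -> same as recorded
step 2: x = -10 + (-9) = -19, y = -7 + (7) = 0 -> not what was recorded
First deviation found at step 2; the corrected entry is y = 0.

step 2, y = 0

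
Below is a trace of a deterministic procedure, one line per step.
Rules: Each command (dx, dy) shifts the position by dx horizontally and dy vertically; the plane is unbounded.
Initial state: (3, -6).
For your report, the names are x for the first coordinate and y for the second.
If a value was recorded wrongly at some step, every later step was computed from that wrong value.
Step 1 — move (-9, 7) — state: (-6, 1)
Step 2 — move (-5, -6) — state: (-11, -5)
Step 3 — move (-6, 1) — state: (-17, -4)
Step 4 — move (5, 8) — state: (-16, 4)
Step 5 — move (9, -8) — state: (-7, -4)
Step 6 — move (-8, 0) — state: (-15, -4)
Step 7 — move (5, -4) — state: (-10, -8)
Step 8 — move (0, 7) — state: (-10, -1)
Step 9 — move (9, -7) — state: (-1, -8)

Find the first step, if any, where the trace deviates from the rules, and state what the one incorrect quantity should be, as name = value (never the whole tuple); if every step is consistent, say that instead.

step 4, x = -12

Recomputing the run from the initial state:
step 1: x = -6, y = 1
step 2: x = -11, y = -5
step 3: x = -17, y = -4
step 4: x = -12, y = 4
step 5: x = -3, y = -4
step 6: x = -11, y = -4
step 7: x = -6, y = -8
step 8: x = -6, y = -1
step 9: x = 3, y = -8
The first disagreement with the trace is at step 4, where the value should be x = -12.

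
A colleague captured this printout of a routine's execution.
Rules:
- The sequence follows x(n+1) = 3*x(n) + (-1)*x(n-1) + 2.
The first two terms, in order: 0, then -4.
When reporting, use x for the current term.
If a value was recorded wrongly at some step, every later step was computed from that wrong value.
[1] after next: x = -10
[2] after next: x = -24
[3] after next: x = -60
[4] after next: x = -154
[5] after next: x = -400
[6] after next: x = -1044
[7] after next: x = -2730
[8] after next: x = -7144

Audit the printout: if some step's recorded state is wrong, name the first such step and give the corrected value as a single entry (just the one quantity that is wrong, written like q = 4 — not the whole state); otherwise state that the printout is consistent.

no error

Recomputing the run from the initial state:
step 1: x = -10
step 2: x = -24
step 3: x = -60
step 4: x = -154
step 5: x = -400
step 6: x = -1044
step 7: x = -2730
step 8: x = -7144
This matches the printout at every step.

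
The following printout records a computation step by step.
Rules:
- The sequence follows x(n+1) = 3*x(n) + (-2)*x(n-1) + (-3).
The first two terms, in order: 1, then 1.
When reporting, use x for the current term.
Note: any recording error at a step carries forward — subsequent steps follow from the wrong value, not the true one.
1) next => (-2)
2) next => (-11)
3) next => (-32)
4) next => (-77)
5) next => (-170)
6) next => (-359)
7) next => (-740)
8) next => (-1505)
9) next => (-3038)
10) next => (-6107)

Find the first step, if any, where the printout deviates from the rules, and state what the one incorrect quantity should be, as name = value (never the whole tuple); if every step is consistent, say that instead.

no error

Recomputing the run from the initial state:
step 1: x = -2
step 2: x = -11
step 3: x = -32
step 4: x = -77
step 5: x = -170
step 6: x = -359
step 7: x = -740
step 8: x = -1505
step 9: x = -3038
step 10: x = -6107
This matches the printout at every step.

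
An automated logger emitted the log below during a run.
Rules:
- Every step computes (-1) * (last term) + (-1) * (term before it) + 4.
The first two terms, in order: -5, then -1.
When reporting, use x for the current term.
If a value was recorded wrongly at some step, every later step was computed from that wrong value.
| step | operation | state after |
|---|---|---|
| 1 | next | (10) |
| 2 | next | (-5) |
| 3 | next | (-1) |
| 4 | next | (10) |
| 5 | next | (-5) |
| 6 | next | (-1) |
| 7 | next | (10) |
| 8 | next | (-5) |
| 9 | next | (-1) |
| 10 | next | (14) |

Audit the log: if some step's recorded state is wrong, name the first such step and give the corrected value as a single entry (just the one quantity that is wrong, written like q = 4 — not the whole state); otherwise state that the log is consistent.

Recomputing the run from the initial state:
step 1: x = 10
step 2: x = -5
step 3: x = -1
step 4: x = 10
step 5: x = -5
step 6: x = -1
step 7: x = 10
step 8: x = -5
step 9: x = -1
step 10: x = 10
The first disagreement with the log is at step 10, where the value should be x = 10.

step 10, x = 10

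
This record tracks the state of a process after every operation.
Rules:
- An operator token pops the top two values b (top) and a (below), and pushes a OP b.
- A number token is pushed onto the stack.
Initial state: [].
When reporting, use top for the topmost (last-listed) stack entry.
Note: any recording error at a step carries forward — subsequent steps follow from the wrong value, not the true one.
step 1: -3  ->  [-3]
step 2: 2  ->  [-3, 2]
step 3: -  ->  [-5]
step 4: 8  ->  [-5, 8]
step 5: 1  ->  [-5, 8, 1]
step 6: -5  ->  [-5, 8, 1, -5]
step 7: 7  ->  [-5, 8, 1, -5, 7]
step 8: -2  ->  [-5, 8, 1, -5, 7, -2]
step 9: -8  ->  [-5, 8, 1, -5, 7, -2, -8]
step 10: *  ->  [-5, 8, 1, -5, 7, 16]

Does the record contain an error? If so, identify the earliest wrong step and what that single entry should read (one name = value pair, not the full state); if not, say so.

no error

step 1: push -3: top = -3 -> verified
step 2: push 2: top = 2 -> matches
step 3: -3 - 2 = -5 -> consistent with the record
step 4: push 8: top = 8 -> in agreement
step 5: push 1: top = 1 -> in agreement
step 6: push -5: top = -5 -> matches
step 7: push 7: top = 7 -> no discrepancy
step 8: push -2: top = -2 -> agrees with the record
step 9: push -8: top = -8 -> matches
step 10: -2 * -8 = 16 -> in agreement
Each recorded entry agrees with the recomputation.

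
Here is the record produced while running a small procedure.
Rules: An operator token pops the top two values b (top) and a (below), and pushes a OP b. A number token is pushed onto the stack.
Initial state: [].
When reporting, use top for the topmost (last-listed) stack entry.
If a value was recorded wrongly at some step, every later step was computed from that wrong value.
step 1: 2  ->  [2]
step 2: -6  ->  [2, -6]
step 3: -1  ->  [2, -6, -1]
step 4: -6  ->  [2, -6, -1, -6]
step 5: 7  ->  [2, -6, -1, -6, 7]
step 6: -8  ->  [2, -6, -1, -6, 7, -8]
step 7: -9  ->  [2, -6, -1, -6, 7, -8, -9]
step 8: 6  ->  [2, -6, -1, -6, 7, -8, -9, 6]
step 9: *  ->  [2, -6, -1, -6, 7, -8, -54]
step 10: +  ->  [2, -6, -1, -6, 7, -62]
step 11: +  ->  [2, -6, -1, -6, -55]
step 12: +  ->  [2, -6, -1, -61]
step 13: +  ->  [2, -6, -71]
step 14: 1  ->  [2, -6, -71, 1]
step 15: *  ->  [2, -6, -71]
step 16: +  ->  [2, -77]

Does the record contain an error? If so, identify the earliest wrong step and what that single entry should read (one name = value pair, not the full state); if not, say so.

Step 1: push 2: top = 2 — exactly as logged.
Step 2: push -6: top = -6 — confirmed correct.
Step 3: push -1: top = -1 — matches.
Step 4: push -6: top = -6 — verified.
Step 5: push 7: top = 7 — same as recorded.
Step 6: push -8: top = -8 — verified.
Step 7: push -9: top = -9 — exactly as logged.
Step 8: push 6: top = 6 — checks out.
Step 9: -9 * 6 = -54 — matches.
Step 10: -8 + -54 = -62 — exactly as logged.
Step 11: 7 + -62 = -55 — same as recorded.
Step 12: -6 + -55 = -61 — verified.
Step 13: -1 + -61 = -62 — the entry is off here.
Conclusion: step 13 carries the first error; the entry should be top = -62.

step 13, top = -62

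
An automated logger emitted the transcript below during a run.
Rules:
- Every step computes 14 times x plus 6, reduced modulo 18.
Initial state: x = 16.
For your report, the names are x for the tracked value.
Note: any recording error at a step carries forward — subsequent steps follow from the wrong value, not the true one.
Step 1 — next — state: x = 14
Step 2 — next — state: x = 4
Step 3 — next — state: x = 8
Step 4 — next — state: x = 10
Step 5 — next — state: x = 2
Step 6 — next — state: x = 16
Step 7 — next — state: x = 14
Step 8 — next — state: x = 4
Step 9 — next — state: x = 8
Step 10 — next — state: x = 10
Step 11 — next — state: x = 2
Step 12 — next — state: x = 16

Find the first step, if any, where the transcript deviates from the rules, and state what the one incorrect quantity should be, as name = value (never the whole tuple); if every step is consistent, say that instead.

Recomputing the run from the initial state:
step 1: x = 14
step 2: x = 4
step 3: x = 8
step 4: x = 10
step 5: x = 2
step 6: x = 16
step 7: x = 14
step 8: x = 4
step 9: x = 8
step 10: x = 10
step 11: x = 2
step 12: x = 16
This matches the transcript at every step.

no error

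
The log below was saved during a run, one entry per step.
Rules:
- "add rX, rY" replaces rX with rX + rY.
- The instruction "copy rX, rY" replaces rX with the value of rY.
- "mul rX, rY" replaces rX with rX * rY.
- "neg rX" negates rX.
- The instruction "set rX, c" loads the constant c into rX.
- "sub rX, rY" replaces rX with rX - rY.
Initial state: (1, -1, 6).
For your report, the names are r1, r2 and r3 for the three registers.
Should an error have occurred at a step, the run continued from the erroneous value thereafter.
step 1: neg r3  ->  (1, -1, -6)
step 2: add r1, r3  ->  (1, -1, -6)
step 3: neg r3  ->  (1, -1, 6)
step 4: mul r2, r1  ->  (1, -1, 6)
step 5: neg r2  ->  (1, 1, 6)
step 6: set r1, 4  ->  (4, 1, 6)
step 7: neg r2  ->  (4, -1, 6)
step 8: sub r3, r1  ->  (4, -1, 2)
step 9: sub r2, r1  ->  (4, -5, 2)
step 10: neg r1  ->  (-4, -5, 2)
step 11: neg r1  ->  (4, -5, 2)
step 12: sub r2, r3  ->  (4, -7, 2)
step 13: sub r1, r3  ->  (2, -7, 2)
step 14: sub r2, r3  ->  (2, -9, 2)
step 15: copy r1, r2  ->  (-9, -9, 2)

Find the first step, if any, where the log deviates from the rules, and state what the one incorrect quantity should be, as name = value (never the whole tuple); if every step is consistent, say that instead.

Recomputing the run from the initial state:
step 1: r1 = 1, r2 = -1, r3 = -6
step 2: r1 = -5, r2 = -1, r3 = -6
step 3: r1 = -5, r2 = -1, r3 = 6
step 4: r1 = -5, r2 = 5, r3 = 6
step 5: r1 = -5, r2 = -5, r3 = 6
step 6: r1 = 4, r2 = -5, r3 = 6
step 7: r1 = 4, r2 = 5, r3 = 6
step 8: r1 = 4, r2 = 5, r3 = 2
step 9: r1 = 4, r2 = 1, r3 = 2
step 10: r1 = -4, r2 = 1, r3 = 2
step 11: r1 = 4, r2 = 1, r3 = 2
step 12: r1 = 4, r2 = -1, r3 = 2
step 13: r1 = 2, r2 = -1, r3 = 2
step 14: r1 = 2, r2 = -3, r3 = 2
step 15: r1 = -3, r2 = -3, r3 = 2
The first disagreement with the log is at step 2, where the value should be r1 = -5.

step 2, r1 = -5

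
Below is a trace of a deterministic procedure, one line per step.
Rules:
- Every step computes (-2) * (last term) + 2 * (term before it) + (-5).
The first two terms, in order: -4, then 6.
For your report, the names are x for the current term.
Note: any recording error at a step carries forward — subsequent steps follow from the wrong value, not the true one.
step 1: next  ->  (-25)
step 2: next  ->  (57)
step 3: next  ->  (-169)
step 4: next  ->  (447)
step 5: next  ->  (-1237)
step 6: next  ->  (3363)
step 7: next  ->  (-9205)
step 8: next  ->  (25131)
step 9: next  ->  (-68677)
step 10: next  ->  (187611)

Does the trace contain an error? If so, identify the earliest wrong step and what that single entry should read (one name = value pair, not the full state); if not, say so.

no error

step 1: x = -2*(6) + (2)*(-4) + (-5) = -25 -> no discrepancy
step 2: x = -2*(-25) + (2)*(6) + (-5) = 57 -> checks out
step 3: x = -2*(57) + (2)*(-25) + (-5) = -169 -> same as recorded
step 4: x = -2*(-169) + (2)*(57) + (-5) = 447 -> exactly as logged
step 5: x = -2*(447) + (2)*(-169) + (-5) = -1237 -> same as recorded
step 6: x = -2*(-1237) + (2)*(447) + (-5) = 3363 -> confirmed correct
step 7: x = -2*(3363) + (2)*(-1237) + (-5) = -9205 -> agrees with the trace
step 8: x = -2*(-9205) + (2)*(3363) + (-5) = 25131 -> agrees with the trace
step 9: x = -2*(25131) + (2)*(-9205) + (-5) = -68677 -> no discrepancy
step 10: x = -2*(-68677) + (2)*(25131) + (-5) = 187611 -> consistent with the trace
The recomputation confirms every line.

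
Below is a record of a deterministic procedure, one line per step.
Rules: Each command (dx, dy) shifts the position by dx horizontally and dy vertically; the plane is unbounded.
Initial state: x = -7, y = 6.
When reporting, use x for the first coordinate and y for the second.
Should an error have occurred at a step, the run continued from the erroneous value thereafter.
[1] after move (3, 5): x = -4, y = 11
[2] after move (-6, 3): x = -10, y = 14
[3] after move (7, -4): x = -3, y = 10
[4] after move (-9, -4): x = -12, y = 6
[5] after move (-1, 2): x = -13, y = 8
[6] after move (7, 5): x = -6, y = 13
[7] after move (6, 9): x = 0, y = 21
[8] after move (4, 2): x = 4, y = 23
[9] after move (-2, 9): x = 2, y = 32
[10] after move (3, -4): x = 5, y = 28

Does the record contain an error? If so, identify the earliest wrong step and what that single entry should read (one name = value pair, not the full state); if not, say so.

step 7, y = 22

step 1: x = -7 + (3) = -4, y = 6 + (5) = 11 -> confirmed correct
step 2: x = -4 + (-6) = -10, y = 11 + (3) = 14 -> checks out
step 3: x = -10 + (7) = -3, y = 14 + (-4) = 10 -> checks out
step 4: x = -3 + (-9) = -12, y = 10 + (-4) = 6 -> same as recorded
step 5: x = -12 + (-1) = -13, y = 6 + (2) = 8 -> in agreement
step 6: x = -13 + (7) = -6, y = 8 + (5) = 13 -> same as recorded
step 7: x = -6 + (6) = 0, y = 13 + (9) = 22 -> not what was recorded
The earliest wrong entry is at step 7: it should read y = 22.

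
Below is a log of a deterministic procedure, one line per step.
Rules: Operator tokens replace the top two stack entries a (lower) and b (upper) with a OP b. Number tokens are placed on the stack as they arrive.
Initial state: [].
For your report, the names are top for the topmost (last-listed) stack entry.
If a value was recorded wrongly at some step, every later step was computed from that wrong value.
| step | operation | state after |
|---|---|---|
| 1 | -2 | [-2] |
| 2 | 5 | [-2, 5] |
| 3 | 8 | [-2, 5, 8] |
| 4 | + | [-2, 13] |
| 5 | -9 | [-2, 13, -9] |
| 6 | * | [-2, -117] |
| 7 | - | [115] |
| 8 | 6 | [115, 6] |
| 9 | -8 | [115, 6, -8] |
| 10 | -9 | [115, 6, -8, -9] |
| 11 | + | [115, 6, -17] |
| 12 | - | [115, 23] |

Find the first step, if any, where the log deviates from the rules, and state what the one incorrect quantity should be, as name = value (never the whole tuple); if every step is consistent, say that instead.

no error

1. push -2: top = -2 (confirmed correct)
2. push 5: top = 5 (checks out)
3. push 8: top = 8 (consistent with the log)
4. 5 + 8 = 13 (no discrepancy)
5. push -9: top = -9 (verified)
6. 13 * -9 = -117 (checks out)
7. -2 - -117 = 115 (consistent with the log)
8. push 6: top = 6 (checks out)
9. push -8: top = -8 (consistent with the log)
10. push -9: top = -9 (matches)
11. -8 + -9 = -17 (agrees with the log)
12. 6 - -17 = 23 (no discrepancy)
Each recorded entry agrees with the recomputation.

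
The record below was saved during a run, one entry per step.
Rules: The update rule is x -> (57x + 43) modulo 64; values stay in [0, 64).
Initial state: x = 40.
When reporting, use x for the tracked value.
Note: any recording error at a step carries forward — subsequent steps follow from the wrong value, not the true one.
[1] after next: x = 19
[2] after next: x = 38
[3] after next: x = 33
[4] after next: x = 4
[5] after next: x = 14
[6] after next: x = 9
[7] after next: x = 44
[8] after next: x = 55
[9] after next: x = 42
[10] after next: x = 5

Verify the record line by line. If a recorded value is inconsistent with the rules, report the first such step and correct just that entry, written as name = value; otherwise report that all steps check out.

step 5, x = 15

step 1: x = (57*40 + 43) mod 64 = 19 -> in agreement
step 2: x = (57*19 + 43) mod 64 = 38 -> same as recorded
step 3: x = (57*38 + 43) mod 64 = 33 -> matches
step 4: x = (57*33 + 43) mod 64 = 4 -> checks out
step 5: x = (57*4 + 43) mod 64 = 15 -> the record has a different value
That makes step 5 the first incorrect line — x = 15 is what it should show.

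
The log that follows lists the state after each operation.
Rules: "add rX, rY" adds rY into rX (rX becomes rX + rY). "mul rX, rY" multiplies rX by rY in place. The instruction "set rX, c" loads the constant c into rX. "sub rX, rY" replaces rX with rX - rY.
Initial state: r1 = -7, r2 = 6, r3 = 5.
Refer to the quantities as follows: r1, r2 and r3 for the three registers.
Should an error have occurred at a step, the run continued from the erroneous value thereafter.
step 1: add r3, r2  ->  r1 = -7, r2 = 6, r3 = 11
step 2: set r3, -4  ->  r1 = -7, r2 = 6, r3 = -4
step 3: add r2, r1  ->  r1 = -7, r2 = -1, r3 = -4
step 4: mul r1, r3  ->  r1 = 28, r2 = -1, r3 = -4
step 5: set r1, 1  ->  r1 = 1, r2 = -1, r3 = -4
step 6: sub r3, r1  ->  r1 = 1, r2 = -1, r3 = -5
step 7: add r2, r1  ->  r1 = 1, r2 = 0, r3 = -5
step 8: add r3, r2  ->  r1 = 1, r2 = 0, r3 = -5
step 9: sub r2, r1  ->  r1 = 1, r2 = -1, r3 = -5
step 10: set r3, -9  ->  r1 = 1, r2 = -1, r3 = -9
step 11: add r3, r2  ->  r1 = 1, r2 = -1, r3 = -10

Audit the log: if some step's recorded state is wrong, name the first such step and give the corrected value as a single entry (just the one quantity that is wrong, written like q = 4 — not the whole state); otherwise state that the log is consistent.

no error

step 1: r3 = 5 + 6 = 11 -> consistent with the log
step 2: r3 = -4 -> same as recorded
step 3: r2 = 6 + -7 = -1 -> consistent with the log
step 4: r1 = -7 * -4 = 28 -> matches
step 5: r1 = 1 -> agrees with the log
step 6: r3 = -4 - 1 = -5 -> same as recorded
step 7: r2 = -1 + 1 = 0 -> exactly as logged
step 8: r3 = -5 + 0 = -5 -> exactly as logged
step 9: r2 = 0 - 1 = -1 -> confirmed correct
step 10: r3 = -9 -> exactly as logged
step 11: r3 = -9 + -1 = -10 -> confirmed correct
Each recorded entry agrees with the recomputation.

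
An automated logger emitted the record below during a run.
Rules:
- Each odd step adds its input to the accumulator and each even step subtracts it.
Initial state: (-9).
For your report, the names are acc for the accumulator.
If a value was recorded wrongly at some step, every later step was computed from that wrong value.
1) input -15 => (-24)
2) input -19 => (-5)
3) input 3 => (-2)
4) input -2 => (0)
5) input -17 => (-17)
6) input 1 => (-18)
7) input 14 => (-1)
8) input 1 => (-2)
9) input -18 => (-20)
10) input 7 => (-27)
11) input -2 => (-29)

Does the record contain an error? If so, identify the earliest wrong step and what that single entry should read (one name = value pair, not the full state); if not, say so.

step 7, acc = -4

step 1: acc = -9 + -15 = -24 -> confirmed correct
step 2: acc = -24 - -19 = -5 -> consistent with the record
step 3: acc = -5 + 3 = -2 -> same as recorded
step 4: acc = -2 - -2 = 0 -> matches
step 5: acc = 0 + -17 = -17 -> verified
step 6: acc = -17 - 1 = -18 -> agrees with the record
step 7: acc = -18 + 14 = -4 -> first mismatch against the record
The earliest wrong entry is at step 7: it should read acc = -4.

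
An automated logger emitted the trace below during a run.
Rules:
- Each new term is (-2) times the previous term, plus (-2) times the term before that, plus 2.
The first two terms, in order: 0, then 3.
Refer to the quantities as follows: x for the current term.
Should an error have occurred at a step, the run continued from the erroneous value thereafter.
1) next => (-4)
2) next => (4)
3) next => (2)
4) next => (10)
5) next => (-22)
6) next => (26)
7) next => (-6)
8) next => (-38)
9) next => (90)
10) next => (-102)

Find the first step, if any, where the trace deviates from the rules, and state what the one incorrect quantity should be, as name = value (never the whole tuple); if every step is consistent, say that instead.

step 4, x = -10

1. x = -2*(3) + (-2)*(0) + (2) = -4 (exactly as logged)
2. x = -2*(-4) + (-2)*(3) + (2) = 4 (confirmed correct)
3. x = -2*(4) + (-2)*(-4) + (2) = 2 (matches)
4. x = -2*(2) + (-2)*(4) + (2) = -10 (a discrepancy with the trace)
So the first discrepancy is step 4, where the right value is x = -10.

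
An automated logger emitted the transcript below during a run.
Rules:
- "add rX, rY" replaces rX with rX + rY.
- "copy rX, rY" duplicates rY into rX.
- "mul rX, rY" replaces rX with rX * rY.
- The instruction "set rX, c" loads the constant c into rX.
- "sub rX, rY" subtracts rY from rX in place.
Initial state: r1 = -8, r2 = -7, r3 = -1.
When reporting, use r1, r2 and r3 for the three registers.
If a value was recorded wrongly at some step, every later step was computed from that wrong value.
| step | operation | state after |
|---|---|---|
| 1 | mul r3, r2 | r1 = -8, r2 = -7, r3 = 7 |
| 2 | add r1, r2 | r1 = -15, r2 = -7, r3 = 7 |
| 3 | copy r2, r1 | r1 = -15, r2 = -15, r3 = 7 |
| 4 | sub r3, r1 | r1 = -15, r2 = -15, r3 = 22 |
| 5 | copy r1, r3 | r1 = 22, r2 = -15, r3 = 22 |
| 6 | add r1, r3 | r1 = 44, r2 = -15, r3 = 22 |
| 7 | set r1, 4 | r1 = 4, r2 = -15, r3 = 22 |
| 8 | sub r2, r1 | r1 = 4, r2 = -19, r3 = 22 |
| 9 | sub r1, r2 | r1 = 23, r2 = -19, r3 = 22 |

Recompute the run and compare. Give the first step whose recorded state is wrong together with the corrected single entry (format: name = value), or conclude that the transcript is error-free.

no error

Recomputing the run from the initial state:
step 1: r1 = -8, r2 = -7, r3 = 7
step 2: r1 = -15, r2 = -7, r3 = 7
step 3: r1 = -15, r2 = -15, r3 = 7
step 4: r1 = -15, r2 = -15, r3 = 22
step 5: r1 = 22, r2 = -15, r3 = 22
step 6: r1 = 44, r2 = -15, r3 = 22
step 7: r1 = 4, r2 = -15, r3 = 22
step 8: r1 = 4, r2 = -19, r3 = 22
step 9: r1 = 23, r2 = -19, r3 = 22
This matches the transcript at every step.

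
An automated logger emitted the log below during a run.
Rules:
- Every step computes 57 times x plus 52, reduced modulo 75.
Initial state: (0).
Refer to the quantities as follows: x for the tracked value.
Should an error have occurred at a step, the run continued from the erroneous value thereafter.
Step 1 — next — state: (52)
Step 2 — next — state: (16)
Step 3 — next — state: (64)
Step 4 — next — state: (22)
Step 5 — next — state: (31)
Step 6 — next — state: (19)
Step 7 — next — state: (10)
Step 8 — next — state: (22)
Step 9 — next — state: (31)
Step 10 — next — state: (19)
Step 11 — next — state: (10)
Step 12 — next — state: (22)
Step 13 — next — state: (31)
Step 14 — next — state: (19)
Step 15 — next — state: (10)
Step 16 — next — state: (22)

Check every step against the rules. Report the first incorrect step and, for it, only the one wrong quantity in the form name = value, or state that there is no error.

Recomputing the run from the initial state:
step 1: x = 52
step 2: x = 16
step 3: x = 64
step 4: x = 25
step 5: x = 52
step 6: x = 16
step 7: x = 64
step 8: x = 25
step 9: x = 52
step 10: x = 16
step 11: x = 64
step 12: x = 25
step 13: x = 52
step 14: x = 16
step 15: x = 64
step 16: x = 25
The first disagreement with the log is at step 4, where the value should be x = 25.

step 4, x = 25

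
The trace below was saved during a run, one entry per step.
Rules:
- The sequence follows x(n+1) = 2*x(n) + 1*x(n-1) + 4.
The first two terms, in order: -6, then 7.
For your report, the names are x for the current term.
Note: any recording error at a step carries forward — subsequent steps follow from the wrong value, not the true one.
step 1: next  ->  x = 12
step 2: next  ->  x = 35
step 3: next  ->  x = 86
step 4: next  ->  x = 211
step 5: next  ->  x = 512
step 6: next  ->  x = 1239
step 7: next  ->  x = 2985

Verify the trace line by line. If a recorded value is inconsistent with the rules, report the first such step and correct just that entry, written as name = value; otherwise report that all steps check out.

Recomputing the run from the initial state:
step 1: x = 12
step 2: x = 35
step 3: x = 86
step 4: x = 211
step 5: x = 512
step 6: x = 1239
step 7: x = 2994
The first disagreement with the trace is at step 7, where the value should be x = 2994.

step 7, x = 2994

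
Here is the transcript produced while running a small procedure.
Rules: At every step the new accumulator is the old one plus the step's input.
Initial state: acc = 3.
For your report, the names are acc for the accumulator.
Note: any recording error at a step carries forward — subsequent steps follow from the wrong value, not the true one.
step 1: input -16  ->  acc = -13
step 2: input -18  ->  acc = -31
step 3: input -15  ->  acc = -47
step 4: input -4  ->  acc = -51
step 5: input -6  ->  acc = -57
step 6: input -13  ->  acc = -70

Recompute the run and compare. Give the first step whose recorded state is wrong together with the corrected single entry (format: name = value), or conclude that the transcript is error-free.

step 3, acc = -46

Step 1: acc = 3 + -16 = -13 — no discrepancy.
Step 2: acc = -13 + -18 = -31 — matches.
Step 3: acc = -31 + -15 = -46 — a discrepancy with the transcript.
That makes step 3 the first incorrect line — acc = -46 is what it should show.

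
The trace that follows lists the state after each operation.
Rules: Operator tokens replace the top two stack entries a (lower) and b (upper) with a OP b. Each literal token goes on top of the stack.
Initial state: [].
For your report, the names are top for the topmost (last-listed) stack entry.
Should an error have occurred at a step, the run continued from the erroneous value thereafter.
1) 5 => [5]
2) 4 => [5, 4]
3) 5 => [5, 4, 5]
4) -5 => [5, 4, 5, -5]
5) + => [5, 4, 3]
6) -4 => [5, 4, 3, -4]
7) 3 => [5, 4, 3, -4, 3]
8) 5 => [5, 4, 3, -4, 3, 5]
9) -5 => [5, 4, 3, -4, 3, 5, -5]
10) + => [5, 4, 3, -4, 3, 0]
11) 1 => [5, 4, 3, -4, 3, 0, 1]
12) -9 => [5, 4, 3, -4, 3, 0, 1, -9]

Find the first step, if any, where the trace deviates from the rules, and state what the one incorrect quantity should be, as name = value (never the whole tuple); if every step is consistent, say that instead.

step 5, top = 0

Recomputing the run from the initial state:
step 1: [5]
step 2: [5, 4]
step 3: [5, 4, 5]
step 4: [5, 4, 5, -5]
step 5: [5, 4, 0]
step 6: [5, 4, 0, -4]
step 7: [5, 4, 0, -4, 3]
step 8: [5, 4, 0, -4, 3, 5]
step 9: [5, 4, 0, -4, 3, 5, -5]
step 10: [5, 4, 0, -4, 3, 0]
step 11: [5, 4, 0, -4, 3, 0, 1]
step 12: [5, 4, 0, -4, 3, 0, 1, -9]
The first disagreement with the trace is at step 5, where the value should be top = 0.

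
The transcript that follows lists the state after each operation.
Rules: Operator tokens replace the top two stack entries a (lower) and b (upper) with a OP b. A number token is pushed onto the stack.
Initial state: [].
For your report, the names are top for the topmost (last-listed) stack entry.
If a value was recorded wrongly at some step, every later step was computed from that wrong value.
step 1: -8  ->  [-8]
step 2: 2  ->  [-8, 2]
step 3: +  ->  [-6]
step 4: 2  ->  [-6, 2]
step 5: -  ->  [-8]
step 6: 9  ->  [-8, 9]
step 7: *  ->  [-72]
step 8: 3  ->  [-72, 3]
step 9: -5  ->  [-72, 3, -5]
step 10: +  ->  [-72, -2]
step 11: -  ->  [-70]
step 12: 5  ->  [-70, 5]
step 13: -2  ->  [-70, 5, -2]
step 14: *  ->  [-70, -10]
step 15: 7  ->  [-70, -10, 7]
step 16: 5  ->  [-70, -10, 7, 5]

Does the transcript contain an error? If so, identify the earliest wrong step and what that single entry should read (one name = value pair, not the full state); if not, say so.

1. push -8: top = -8 (in agreement)
2. push 2: top = 2 (agrees with the transcript)
3. -8 + 2 = -6 (consistent with the transcript)
4. push 2: top = 2 (no discrepancy)
5. -6 - 2 = -8 (same as recorded)
6. push 9: top = 9 (no discrepancy)
7. -8 * 9 = -72 (no discrepancy)
8. push 3: top = 3 (exactly as logged)
9. push -5: top = -5 (matches)
10. 3 + -5 = -2 (verified)
11. -72 - -2 = -70 (no discrepancy)
12. push 5: top = 5 (exactly as logged)
13. push -2: top = -2 (consistent with the transcript)
14. 5 * -2 = -10 (no discrepancy)
15. push 7: top = 7 (in agreement)
16. push 5: top = 5 (no discrepancy)
The recomputation confirms every line.

no error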